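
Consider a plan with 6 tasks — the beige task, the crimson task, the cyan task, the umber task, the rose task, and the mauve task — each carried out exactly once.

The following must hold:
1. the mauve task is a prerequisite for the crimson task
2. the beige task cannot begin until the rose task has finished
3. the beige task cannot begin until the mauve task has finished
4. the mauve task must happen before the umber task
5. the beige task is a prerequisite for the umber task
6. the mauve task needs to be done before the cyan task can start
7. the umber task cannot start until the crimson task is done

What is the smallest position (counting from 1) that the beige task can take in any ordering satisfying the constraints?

The tasks that are forced before the beige task, directly or transitively, are the rose task, the mauve task. That's 2 tasks.
So at minimum 2 tasks come before the beige task, putting the beige task no earlier than position 3. That position is achievable by scheduling exactly those predecessors first.

3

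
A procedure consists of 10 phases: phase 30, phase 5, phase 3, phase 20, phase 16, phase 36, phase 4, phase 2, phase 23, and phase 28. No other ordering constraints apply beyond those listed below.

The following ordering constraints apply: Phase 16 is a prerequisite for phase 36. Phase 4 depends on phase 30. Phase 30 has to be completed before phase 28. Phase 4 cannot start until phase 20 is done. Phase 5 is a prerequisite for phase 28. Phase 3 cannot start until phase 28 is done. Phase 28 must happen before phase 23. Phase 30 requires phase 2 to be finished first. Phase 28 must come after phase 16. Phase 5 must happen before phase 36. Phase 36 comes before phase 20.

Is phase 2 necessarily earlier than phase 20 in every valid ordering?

Phase 2 and phase 20 are not related by any chain of constraints.
There exist valid orderings with phase 20 before phase 2, so phase 2 is not required to come first.

No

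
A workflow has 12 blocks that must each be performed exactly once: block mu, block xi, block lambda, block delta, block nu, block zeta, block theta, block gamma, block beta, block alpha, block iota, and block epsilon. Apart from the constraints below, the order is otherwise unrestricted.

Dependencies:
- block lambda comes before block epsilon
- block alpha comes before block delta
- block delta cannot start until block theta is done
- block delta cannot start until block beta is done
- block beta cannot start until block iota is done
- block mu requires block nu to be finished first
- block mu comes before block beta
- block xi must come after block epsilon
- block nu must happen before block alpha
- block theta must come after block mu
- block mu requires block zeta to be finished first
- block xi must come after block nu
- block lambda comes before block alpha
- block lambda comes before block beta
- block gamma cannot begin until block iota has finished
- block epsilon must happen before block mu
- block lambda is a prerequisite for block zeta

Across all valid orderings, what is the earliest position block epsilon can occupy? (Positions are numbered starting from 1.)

2

The only block forced before block epsilon (directly or transitively) is block lambda.
So at minimum 1 block comes before block epsilon, putting block epsilon no earlier than position 2. That position is achievable by scheduling exactly that predecessor first.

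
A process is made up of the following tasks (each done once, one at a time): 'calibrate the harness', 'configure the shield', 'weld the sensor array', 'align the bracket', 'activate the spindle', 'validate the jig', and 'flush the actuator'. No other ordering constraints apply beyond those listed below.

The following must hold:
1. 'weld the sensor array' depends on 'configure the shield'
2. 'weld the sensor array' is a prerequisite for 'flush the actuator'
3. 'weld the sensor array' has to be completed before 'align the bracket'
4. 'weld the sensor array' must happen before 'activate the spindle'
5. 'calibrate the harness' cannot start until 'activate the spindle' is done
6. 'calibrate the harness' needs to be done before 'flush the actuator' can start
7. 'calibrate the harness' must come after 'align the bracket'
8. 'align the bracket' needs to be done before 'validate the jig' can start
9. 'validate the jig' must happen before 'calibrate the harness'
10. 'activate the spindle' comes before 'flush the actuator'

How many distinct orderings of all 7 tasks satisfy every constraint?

'configure the shield' is the only task with nothing required before it, so every ordering starts there.
Counting all ways to extend the partial order to a total order gives 3.

3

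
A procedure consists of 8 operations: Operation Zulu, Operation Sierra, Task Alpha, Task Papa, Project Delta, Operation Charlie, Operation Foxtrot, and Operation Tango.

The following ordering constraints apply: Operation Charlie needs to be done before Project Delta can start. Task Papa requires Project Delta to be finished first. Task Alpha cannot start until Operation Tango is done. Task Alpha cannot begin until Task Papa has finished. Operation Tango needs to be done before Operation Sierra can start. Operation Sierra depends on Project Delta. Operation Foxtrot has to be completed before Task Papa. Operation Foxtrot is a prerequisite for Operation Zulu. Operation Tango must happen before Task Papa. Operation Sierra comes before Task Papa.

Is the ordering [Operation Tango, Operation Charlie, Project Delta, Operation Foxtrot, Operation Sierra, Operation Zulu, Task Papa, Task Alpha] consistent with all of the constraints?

Checking each listed constraint against this order: for instance, Operation Tango is in position 1 and Task Alpha in position 8, so that constraint holds — and the remaining constraints check out the same way.

Yes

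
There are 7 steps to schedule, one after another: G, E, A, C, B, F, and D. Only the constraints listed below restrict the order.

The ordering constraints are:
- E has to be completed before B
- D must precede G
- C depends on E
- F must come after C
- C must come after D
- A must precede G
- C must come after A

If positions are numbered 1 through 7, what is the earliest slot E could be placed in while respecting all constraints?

1

Nothing is required before E; it can be the very first step.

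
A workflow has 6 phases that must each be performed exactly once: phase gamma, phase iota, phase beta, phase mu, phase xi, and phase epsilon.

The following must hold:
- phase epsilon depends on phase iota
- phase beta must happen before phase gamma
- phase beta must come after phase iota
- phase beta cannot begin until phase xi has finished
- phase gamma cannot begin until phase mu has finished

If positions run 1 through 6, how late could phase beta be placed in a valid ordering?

5

The only phase forced after phase beta (directly or by a chain) is phase gamma.
So at least 1 phase follows phase beta, putting phase beta no later than position 5. That position is achievable by scheduling everything else first.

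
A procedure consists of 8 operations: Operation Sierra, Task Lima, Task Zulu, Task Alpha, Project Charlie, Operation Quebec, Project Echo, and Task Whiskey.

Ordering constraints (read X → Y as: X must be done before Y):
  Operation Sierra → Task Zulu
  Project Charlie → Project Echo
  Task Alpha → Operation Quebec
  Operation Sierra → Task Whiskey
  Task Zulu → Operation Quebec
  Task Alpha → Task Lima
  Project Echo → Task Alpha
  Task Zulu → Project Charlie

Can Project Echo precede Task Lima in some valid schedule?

Project Echo is actually forced before Task Lima by the constraints, so certainly some valid ordering has Project Echo first.

Yes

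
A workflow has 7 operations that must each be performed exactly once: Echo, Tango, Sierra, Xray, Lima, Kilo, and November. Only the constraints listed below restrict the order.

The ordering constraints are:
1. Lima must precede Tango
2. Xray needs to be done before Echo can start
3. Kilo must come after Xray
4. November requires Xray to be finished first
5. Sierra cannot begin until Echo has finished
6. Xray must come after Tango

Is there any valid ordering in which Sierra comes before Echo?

No

Following Echo → Sierra, Echo must precede Sierra in every valid ordering.
Hence Sierra can never be scheduled before Echo.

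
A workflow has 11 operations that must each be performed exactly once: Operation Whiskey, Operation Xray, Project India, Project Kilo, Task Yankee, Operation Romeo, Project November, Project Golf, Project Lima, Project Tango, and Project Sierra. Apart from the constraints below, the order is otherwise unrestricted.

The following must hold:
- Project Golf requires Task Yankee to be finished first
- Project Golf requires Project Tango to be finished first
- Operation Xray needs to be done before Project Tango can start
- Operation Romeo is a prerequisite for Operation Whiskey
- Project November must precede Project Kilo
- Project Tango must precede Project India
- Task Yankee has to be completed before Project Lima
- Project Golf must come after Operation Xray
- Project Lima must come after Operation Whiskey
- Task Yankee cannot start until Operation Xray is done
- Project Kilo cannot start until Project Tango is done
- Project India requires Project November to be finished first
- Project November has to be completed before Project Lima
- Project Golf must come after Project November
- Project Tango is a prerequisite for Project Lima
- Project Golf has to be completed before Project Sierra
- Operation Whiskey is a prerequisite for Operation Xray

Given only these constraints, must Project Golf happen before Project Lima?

No chain of constraints connects Project Golf to Project Lima in either direction.
There exist valid orderings with Project Lima before Project Golf, so Project Golf is not required to come first.

No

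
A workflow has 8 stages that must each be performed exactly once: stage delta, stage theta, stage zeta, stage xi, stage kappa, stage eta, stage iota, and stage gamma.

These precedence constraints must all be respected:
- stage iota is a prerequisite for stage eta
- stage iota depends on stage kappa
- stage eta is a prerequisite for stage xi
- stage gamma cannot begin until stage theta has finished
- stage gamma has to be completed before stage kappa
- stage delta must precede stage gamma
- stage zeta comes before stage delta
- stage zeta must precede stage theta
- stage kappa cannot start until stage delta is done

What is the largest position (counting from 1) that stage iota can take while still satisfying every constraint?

Every stage that must follow stage iota has to come after it. Tracing all chains starting from stage iota, those stages are: stage xi, stage eta — 2 in total.
So at least 2 stages follow stage iota, putting stage iota no later than position 6. That position is achievable by scheduling everything else first.

6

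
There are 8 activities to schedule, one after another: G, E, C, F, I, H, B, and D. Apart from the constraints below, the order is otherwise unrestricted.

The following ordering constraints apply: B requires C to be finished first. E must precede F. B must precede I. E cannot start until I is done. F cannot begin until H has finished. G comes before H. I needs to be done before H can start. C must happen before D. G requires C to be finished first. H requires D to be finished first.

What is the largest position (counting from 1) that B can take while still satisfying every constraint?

4

Following every chain forward from B, the activities that must come later are E, F, I, H — 4 of them.
So at least 4 activities follow B, putting B no later than position 4. That position is achievable by scheduling everything else first.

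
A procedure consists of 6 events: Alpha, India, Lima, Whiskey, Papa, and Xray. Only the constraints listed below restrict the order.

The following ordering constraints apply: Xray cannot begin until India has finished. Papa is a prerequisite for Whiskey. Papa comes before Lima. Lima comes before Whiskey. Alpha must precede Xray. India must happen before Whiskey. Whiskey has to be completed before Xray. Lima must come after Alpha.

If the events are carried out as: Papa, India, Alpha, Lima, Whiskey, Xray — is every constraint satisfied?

Every stated constraint is respected: Papa sits at position 1, ahead of Whiskey at position 5, and each of the other listed pairs likewise has the predecessor earlier in the sequence.

Yes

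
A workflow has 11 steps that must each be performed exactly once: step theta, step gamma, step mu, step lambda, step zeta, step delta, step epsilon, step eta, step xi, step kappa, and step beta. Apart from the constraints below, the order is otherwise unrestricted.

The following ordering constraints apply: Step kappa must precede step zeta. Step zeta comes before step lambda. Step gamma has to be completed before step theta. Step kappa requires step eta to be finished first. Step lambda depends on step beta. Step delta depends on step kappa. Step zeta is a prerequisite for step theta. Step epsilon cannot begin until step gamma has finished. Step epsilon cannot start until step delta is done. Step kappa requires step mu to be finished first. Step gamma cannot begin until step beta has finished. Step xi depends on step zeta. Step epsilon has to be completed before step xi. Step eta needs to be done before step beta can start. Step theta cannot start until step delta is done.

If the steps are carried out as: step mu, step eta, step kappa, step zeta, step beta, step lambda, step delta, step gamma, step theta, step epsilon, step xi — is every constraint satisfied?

Yes

Going through the constraints one by one, each required predecessor appears earlier in the sequence than its dependent — e.g. step zeta (position 4) is before step xi (position 11), as required.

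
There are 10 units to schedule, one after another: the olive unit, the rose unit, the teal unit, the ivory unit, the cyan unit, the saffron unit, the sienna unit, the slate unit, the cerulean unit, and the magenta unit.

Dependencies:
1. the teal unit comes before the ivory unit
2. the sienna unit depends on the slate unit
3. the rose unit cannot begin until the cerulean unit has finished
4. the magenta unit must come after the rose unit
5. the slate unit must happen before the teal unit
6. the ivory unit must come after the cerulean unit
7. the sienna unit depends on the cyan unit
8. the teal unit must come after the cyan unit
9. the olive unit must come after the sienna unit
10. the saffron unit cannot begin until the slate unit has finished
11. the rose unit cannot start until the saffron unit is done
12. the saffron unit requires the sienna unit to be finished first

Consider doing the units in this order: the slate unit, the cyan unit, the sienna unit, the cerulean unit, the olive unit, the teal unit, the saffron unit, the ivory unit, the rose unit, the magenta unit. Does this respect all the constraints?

Yes

Every stated constraint is respected: the slate unit sits at position 1, ahead of the saffron unit at position 7, and each of the other listed pairs likewise has the predecessor earlier in the sequence.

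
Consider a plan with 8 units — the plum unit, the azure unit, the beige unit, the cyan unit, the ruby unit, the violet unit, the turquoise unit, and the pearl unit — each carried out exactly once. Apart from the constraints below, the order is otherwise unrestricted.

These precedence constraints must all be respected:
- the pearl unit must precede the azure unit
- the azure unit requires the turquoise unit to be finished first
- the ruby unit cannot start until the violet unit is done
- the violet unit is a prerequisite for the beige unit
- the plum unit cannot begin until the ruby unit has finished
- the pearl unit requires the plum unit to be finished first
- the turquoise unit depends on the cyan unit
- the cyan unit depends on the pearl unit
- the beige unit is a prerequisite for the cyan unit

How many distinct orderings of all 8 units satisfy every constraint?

4

The violet unit is the only unit with nothing required before it, so every ordering starts there.
Counting all ways to extend the partial order to a total order gives 4.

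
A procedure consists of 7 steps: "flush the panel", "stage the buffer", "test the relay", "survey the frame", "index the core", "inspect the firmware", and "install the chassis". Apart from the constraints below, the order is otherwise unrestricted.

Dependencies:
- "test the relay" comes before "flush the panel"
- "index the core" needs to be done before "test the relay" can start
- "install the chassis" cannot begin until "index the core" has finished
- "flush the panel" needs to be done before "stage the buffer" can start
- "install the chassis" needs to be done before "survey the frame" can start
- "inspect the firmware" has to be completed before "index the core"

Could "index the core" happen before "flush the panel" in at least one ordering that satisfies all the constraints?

"index the core" is actually forced before "flush the panel" by the constraints, so certainly some valid ordering has "index the core" first.

Yes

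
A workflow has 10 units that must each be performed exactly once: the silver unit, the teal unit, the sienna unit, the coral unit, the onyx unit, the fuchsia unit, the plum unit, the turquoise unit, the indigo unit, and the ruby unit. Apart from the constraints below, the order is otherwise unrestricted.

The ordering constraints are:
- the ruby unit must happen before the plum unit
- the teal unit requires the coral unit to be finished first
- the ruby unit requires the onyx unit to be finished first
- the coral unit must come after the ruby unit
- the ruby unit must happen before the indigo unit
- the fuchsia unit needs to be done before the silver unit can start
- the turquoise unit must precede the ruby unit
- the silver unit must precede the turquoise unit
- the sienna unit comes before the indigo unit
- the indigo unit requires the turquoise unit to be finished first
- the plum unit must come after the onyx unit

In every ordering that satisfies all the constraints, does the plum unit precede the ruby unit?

No

There is a chain the ruby unit → the plum unit, which puts the ruby unit before the plum unit.
So the plum unit never precedes the ruby unit.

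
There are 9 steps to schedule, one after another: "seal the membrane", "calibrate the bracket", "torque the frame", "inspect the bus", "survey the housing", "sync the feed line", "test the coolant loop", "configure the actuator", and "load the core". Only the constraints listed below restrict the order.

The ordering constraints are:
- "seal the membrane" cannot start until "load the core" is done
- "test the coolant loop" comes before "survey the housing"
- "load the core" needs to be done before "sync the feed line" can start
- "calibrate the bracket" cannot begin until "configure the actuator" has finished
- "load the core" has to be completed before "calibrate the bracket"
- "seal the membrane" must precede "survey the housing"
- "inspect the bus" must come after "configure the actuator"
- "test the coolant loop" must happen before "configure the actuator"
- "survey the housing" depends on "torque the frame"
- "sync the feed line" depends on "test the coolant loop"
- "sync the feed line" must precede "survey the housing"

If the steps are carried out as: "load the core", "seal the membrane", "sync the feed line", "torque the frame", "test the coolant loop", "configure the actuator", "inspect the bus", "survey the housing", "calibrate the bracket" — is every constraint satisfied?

In the proposed order, "sync the feed line" appears before "test the coolant loop".
That contradicts the constraint that "test the coolant loop" must precede "sync the feed line".

No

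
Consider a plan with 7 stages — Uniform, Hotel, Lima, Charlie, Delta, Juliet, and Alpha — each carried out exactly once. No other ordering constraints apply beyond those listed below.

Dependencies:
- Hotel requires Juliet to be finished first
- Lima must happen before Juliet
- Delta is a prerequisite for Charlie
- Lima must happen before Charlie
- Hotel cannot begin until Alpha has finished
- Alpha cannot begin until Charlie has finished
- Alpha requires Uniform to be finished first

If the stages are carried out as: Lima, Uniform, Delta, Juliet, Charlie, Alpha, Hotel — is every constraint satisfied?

Every stated constraint is respected: Lima sits at position 1, ahead of Charlie at position 5, and each of the other listed pairs likewise has the predecessor earlier in the sequence.

Yes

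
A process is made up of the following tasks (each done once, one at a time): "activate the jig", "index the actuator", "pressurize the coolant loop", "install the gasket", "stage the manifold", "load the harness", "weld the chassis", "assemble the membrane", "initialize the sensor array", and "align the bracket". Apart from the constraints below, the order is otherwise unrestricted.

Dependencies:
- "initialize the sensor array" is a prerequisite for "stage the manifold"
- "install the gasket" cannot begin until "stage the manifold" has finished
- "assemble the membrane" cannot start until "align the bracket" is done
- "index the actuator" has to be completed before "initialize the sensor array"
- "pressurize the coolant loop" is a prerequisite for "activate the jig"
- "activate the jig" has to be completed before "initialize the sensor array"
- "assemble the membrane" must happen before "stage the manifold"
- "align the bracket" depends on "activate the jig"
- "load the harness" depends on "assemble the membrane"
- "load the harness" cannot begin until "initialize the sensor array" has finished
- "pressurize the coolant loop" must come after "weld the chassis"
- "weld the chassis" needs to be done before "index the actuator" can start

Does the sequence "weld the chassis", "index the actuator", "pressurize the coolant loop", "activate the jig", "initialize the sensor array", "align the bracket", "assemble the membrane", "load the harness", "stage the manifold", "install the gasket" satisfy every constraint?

Every stated constraint is respected: "initialize the sensor array" sits at position 5, ahead of "stage the manifold" at position 9, and each of the other listed pairs likewise has the predecessor earlier in the sequence.

Yes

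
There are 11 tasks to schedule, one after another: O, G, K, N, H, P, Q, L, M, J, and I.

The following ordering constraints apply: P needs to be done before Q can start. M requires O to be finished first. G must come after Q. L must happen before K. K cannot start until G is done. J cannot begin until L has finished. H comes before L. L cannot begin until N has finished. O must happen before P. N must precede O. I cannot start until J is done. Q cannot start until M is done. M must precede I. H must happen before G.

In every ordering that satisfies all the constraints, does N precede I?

Yes

There is a constraint chain N → O → M → I.
Hence N necessarily comes before I.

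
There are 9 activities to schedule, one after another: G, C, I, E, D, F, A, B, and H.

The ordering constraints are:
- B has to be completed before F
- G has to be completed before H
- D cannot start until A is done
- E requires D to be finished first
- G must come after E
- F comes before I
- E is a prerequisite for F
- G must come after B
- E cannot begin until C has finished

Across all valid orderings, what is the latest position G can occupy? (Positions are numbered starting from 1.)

Following the constraints forward from G, its only required successor is H.
So at least 1 activity follows G, putting G no later than position 8. That position is achievable by scheduling everything else first.

8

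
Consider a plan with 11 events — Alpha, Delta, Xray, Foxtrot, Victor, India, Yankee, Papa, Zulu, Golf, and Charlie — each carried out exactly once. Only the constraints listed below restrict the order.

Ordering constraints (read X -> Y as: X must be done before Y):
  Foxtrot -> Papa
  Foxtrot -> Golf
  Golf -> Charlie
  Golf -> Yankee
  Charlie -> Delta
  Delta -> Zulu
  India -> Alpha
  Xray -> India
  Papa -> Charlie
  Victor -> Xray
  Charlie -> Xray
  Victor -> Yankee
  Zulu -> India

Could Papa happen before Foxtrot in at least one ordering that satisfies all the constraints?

The constraints give a chain Foxtrot → Papa, which forces Foxtrot before Papa.
Hence Papa can never be scheduled before Foxtrot.

No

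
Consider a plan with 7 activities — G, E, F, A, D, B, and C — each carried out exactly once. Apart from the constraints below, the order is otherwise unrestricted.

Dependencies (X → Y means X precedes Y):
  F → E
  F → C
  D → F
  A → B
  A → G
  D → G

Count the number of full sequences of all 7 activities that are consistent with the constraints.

128

The activities with no prerequisites are A, D; any of them can be placed first.
Counting all ways to extend the partial order to a total order gives 128.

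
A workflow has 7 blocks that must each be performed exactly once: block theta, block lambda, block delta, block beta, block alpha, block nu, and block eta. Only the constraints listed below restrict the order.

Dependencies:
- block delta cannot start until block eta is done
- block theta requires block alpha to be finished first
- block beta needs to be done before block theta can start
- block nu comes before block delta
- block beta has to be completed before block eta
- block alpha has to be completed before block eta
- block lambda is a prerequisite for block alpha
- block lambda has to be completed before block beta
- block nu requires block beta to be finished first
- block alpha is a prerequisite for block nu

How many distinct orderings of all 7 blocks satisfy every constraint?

Block lambda is the only block with nothing required before it, so every ordering starts there.
Systematically extending each partial ordering one block at a time and counting, there are 16 complete orderings.

16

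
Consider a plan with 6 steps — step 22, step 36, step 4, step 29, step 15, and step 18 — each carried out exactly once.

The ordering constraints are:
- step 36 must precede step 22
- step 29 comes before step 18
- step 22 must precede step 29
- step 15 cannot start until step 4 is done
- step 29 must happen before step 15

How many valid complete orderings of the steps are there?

9

2 steps have no prerequisites (step 36, step 4), so any of them could come first.
Counting all ways to extend the partial order to a total order gives 9.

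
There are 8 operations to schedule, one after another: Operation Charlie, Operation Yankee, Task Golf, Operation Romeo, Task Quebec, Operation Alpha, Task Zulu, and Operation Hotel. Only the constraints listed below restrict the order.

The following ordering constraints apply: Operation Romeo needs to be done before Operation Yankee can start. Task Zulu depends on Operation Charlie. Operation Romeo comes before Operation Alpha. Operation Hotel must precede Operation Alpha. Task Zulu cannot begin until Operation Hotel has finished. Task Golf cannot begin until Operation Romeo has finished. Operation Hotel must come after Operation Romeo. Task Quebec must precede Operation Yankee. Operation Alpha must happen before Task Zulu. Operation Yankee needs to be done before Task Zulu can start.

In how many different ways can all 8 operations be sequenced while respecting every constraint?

3 operations have no prerequisites (Operation Charlie, Operation Romeo, Task Quebec), so any of them could come first.
Counting all ways to extend the partial order to a total order gives 348.

348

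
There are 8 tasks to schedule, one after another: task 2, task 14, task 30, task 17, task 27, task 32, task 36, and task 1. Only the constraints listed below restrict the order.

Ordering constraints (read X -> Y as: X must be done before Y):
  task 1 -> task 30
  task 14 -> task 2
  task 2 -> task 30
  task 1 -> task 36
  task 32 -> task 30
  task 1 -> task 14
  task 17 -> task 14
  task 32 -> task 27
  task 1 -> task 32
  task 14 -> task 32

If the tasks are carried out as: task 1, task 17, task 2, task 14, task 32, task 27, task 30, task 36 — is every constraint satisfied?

No

Here task 14 comes after task 2.
That contradicts the constraint that task 14 must precede task 2.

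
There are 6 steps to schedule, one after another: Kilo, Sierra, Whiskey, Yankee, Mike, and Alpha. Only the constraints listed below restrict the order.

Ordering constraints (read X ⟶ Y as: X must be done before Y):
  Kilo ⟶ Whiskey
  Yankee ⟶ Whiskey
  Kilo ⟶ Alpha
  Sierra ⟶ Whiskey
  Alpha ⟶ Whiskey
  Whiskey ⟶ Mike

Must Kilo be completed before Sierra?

No

Kilo and Sierra are not related by any chain of constraints.
There exist valid orderings with Sierra before Kilo, so Kilo is not required to come first.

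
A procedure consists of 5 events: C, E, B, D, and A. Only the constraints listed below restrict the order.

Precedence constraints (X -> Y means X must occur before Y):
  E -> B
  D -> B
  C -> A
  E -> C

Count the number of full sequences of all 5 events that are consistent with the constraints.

The events with no prerequisites are E, D; any of them can be placed first.
Counting all ways to extend the partial order to a total order gives 9.

9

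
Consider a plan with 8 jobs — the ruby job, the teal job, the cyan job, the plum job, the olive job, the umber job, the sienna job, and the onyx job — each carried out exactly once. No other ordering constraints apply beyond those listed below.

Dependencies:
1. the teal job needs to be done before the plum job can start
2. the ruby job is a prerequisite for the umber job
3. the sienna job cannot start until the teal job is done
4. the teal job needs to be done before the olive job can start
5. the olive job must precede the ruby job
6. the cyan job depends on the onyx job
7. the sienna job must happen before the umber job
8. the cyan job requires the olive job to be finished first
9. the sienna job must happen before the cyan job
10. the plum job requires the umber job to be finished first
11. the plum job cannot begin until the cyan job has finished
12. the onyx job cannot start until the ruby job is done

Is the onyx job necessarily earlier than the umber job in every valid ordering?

The onyx job and the umber job are not related by any chain of constraints.
There exist valid orderings with the umber job before the onyx job, so the onyx job is not required to come first.

No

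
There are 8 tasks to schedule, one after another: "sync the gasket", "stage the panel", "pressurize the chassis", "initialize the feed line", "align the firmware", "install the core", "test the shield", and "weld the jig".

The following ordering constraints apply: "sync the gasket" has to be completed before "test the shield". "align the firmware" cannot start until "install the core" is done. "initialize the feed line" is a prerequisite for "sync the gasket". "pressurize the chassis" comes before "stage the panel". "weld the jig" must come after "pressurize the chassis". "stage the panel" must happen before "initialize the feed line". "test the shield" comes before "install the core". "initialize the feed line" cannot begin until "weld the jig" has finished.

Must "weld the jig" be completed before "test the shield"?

Yes

Following the dependencies: "weld the jig" → "initialize the feed line" → "sync the gasket" → "test the shield".
That forces "weld the jig" before "test the shield" in every valid schedule.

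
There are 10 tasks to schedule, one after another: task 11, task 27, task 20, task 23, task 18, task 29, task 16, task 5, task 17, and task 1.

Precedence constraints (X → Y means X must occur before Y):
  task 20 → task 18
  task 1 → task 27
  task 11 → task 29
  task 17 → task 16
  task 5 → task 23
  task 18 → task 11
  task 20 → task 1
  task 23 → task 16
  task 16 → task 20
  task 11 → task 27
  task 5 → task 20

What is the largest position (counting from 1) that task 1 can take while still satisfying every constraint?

The only task forced after task 1 (directly or by a chain) is task 27.
So at least 1 task follows task 1, putting task 1 no later than position 9. That position is achievable by scheduling everything else first.

9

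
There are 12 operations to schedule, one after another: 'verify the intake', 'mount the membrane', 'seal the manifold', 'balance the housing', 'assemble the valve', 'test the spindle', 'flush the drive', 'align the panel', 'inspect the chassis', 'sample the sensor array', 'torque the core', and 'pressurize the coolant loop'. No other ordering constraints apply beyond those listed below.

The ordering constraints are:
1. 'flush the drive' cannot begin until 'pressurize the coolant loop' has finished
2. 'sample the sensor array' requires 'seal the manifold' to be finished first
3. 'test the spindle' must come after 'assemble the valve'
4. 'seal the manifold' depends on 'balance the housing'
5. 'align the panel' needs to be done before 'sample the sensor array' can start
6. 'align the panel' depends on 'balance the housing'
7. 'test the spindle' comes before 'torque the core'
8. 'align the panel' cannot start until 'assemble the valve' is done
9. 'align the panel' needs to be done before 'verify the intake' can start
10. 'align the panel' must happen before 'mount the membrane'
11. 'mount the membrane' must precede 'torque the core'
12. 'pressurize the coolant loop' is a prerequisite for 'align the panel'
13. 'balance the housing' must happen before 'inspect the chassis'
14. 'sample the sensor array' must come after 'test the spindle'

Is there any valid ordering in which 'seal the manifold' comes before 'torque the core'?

Yes

Nothing in the constraints forces 'torque the core' before 'seal the manifold' — there is no chain from 'torque the core' to 'seal the manifold'.
That means at least one valid schedule has 'seal the manifold' before 'torque the core'.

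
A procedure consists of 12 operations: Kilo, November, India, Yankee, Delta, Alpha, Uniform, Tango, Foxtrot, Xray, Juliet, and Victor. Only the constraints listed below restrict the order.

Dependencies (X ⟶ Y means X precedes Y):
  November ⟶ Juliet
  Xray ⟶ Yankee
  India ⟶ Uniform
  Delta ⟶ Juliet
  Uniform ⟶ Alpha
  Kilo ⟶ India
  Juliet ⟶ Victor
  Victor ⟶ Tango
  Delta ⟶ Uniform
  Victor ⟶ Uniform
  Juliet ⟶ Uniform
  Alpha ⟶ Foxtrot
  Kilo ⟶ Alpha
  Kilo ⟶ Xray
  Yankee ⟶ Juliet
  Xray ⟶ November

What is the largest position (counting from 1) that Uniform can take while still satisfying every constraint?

The operations that are forced after Uniform, directly or by a chain of constraints, are Alpha, Foxtrot. That's 2 operations.
With 2 mandatory successors out of 12 operations total, the latest slot for Uniform is 12−2 = 10, and it's reachable by doing all non-successors before Uniform.

10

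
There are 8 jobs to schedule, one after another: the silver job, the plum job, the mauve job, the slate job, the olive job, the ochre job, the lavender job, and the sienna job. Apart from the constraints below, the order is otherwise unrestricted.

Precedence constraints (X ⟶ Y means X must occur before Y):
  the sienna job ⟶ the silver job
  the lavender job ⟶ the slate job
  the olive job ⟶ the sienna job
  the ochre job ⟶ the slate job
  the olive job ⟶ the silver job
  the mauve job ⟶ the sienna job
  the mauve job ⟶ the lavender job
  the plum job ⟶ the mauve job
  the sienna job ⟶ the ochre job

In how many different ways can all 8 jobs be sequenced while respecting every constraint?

36

2 jobs have no prerequisites (the plum job, the olive job), so any of them could come first.
Enumerating by repeatedly choosing an available job (one whose prerequisites are all placed) gives 36 distinct complete orderings.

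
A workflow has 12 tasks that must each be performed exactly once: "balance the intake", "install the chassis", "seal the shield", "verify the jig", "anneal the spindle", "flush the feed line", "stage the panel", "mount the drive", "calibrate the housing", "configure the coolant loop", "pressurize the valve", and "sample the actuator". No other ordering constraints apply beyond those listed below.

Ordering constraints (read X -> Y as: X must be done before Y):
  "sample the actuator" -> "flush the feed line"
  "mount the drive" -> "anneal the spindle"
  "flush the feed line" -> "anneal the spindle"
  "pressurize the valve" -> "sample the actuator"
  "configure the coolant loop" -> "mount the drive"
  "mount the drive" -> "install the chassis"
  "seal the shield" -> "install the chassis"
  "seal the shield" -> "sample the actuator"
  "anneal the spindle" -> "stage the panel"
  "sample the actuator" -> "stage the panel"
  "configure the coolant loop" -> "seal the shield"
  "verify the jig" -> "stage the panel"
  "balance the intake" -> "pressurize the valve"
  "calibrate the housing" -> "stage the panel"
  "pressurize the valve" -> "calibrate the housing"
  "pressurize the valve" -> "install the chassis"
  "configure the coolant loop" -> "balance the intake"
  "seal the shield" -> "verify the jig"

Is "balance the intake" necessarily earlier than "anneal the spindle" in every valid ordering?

Tracing the constraints gives a chain: "balance the intake" → "pressurize the valve" → "sample the actuator" → "flush the feed line" → "anneal the spindle".
Hence "balance the intake" necessarily comes before "anneal the spindle".

Yes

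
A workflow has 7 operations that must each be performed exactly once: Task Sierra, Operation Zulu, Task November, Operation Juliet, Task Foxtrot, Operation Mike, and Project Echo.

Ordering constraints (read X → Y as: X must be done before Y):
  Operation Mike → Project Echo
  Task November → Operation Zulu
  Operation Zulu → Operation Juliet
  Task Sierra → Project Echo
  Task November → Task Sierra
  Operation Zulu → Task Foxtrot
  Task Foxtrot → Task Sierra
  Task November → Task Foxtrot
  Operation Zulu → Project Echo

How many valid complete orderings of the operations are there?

23

The operations with no prerequisites are Task November, Operation Mike; any of them can be placed first.
Enumerating by repeatedly choosing an available operation (one whose prerequisites are all placed) gives 23 distinct complete orderings.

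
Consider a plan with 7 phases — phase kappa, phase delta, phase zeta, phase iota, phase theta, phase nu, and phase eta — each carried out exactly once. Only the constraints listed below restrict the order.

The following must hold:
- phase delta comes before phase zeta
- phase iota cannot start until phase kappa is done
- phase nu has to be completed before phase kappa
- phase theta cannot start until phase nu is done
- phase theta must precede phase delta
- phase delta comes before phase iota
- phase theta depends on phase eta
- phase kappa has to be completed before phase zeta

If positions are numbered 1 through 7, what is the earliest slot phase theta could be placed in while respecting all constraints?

Every phase that must precede phase theta has to come before it. Tracing all chains that end at phase theta, those phases are: phase nu, phase eta — 2 in total.
With 2 mandatory predecessors, the earliest phase theta can sit is position 2+1 = 3, and placing just those 2 first achieves it.

3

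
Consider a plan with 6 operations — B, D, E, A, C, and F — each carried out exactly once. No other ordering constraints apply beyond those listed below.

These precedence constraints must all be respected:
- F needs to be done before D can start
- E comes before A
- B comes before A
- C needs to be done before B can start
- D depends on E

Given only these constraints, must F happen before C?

No

F and C are not related by any chain of constraints.
A valid ordering placing C before F exists, so the answer is no.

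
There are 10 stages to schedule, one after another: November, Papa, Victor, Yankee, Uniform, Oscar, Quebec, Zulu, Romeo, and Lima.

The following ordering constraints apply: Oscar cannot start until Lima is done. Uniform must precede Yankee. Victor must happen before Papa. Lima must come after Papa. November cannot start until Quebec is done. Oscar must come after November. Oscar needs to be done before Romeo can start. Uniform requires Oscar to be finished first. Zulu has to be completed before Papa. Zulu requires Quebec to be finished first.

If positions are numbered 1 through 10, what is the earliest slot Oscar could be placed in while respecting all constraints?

The stages that are forced before Oscar, directly or transitively, are November, Papa, Victor, Quebec, Zulu, Lima. That's 6 stages.
With 6 mandatory predecessors, the earliest Oscar can sit is position 6+1 = 7, and placing just those 6 first achieves it.

7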